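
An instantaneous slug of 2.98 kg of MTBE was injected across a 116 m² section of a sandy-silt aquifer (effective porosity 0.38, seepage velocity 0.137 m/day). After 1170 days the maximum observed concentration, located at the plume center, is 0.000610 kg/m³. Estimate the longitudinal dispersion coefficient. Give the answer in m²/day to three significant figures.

0.835 m²/day

At the plume center C_max = M/(n_e·A·√(4πDt)), so D = M²/(4πt·(n_e·A·C_max)²).
n_e·A·C_max = 0.38 × 116 × 0.000610 = 0.02689 kg/m.
D = 2.98²/(4π × 1170 × 0.02689²) = 0.835 m²/day.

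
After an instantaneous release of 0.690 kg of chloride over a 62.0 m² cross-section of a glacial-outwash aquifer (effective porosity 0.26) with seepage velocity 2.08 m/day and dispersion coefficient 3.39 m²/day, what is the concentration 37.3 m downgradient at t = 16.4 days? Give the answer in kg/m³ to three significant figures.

For an instantaneous plane source, C(x,t) = M/(n_e·A·√(4πDt)) · exp(−(x−vt)²/(4Dt)), with n_e·A the pore (flow) area.
Plume center vt = 2.08 × 16.4 = 34.112 m, so the well at 37.3 m is 3.188 m downgradient of the peak.
√(4πDt) = 26.43 m, giving peak height M/(n_e·A·√(4πDt)) = 0.690/(0.26 × 62.0 × 26.43) = 0.001620 kg/m³.
(x−vt)²/(4Dt) = (3.188)²/(4 × 3.39 × 16.4) = 0.04570; exp(−0.04570) = 0.9553.
C = 0.001620 × 0.9553 = 0.00155 kg/m³.

0.00155 kg/m³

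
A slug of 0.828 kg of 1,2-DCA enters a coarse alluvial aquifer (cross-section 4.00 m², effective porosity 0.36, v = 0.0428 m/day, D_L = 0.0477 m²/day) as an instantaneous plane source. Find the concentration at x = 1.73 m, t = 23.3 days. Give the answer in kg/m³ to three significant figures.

0.136 kg/m³

For an instantaneous plane source, C(x,t) = M/(n_e·A·√(4πDt)) · exp(−(x−vt)²/(4Dt)), with n_e·A the pore (flow) area.
Plume center vt = 0.0428 × 23.3 = 0.99724 m, so the well at 1.73 m is 0.73276 m downgradient of the peak.
√(4πDt) = 3.737 m, giving peak height M/(n_e·A·√(4πDt)) = 0.828/(0.36 × 4.00 × 3.737) = 0.1539 kg/m³.
(x−vt)²/(4Dt) = (0.73276)²/(4 × 0.0477 × 23.3) = 0.1208; exp(−0.1208) = 0.8862.
C = 0.1539 × 0.8862 = 0.136 kg/m³.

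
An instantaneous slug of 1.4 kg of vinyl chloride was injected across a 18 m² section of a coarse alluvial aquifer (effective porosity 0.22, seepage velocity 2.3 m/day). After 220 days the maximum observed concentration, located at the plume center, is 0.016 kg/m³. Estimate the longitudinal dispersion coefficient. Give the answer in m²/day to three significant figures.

At the plume center C_max = M/(n_e·A·√(4πDt)), so D = M²/(4πt·(n_e·A·C_max)²).
n_e·A·C_max = 0.22 × 18 × 0.016 = 0.06336 kg/m.
D = 1.4²/(4π × 220 × 0.06336²) = 0.177 m²/day.

0.177 m²/day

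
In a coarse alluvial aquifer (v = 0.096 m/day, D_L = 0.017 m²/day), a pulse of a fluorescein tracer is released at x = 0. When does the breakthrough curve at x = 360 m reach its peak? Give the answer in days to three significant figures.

3750 days

For the 1D instantaneous-source solution, setting ∂C/∂t = 0 at fixed x gives v²t² + 2Dt − x² = 0, so t = (√(D² + v²x²) − D)/v².
√(D² + v²x²) = √(0.017² + 0.096² × 360²) = 34.56; v² = 0.009216.
t = (34.56 − 0.017)/0.009216 = 3750 days (vs. the pure-advection estimate x/v = 3750 d).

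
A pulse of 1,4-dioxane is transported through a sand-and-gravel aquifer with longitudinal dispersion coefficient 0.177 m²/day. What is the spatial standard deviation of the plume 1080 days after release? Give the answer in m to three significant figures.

Dispersive spreading gives a Gaussian with σ² = 2Dt; advection only shifts the center.
σ = √(2 × 0.177 × 1080) = 19.6 m.

19.6 m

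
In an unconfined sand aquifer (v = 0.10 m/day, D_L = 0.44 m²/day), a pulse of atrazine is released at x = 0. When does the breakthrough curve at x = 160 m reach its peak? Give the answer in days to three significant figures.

For the 1D instantaneous-source solution, setting ∂C/∂t = 0 at fixed x gives v²t² + 2Dt − x² = 0, so t = (√(D² + v²x²) − D)/v².
√(D² + v²x²) = √(0.44² + 0.10² × 160²) = 16.01; v² = 0.01.
t = (16.01 − 0.44)/0.01 = 1560 days (vs. the pure-advection estimate x/v = 1600 d).

1560 days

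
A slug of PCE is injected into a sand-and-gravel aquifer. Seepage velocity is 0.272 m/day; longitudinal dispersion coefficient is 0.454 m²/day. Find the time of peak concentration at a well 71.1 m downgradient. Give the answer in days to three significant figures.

For the 1D instantaneous-source solution, setting ∂C/∂t = 0 at fixed x gives v²t² + 2Dt − x² = 0, so t = (√(D² + v²x²) − D)/v².
√(D² + v²x²) = √(0.454² + 0.272² × 71.1²) = 19.34; v² = 0.073984.
t = (19.34 − 0.454)/0.073984 = 255 days (vs. the pure-advection estimate x/v = 261 d).

255 days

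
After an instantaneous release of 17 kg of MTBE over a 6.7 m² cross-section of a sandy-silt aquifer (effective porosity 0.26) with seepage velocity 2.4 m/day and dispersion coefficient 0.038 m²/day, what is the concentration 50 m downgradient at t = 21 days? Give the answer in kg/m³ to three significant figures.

For an instantaneous plane source, C(x,t) = M/(n_e·A·√(4πDt)) · exp(−(x−vt)²/(4Dt)), with n_e·A the pore (flow) area.
Plume center vt = 2.4 × 21 = 50.4 m, so the well at 50 m is 0.4 m upgradient of the peak.
√(4πDt) = 3.167 m, giving peak height M/(n_e·A·√(4πDt)) = 17/(0.26 × 6.7 × 3.167) = 3.081 kg/m³.
(x−vt)²/(4Dt) = (-0.4)²/(4 × 0.038 × 21) = 0.05013; exp(−0.05013) = 0.9511.
C = 3.081 × 0.9511 = 2.93 kg/m³.

2.93 kg/m³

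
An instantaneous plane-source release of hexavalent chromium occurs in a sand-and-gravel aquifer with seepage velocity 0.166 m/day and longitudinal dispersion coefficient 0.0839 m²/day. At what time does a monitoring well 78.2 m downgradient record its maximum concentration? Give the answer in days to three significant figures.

For the 1D instantaneous-source solution, setting ∂C/∂t = 0 at fixed x gives v²t² + 2Dt − x² = 0, so t = (√(D² + v²x²) − D)/v².
√(D² + v²x²) = √(0.0839² + 0.166² × 78.2²) = 12.98; v² = 0.027556.
t = (12.98 − 0.0839)/0.027556 = 468 days (vs. the pure-advection estimate x/v = 471 d).

468 days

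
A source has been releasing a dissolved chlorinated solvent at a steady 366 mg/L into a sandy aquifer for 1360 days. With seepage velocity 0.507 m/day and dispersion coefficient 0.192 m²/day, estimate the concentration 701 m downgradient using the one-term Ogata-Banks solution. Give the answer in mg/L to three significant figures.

113 mg/L

For a continuous step input, C/C₀ ≈ ½·erfc((x−vt)/(2√(Dt))).
vt = 0.507 × 1360 = 689.52 m and 2√(Dt) = 2√(0.192 × 1360) = 32.32 m.
Argument (x−vt)/(2√(Dt)) = (701 − 689.52)/32.32 = 0.3552; ½·erfc(0.3552) = 0.3077.
C = 366 × 0.3077 = 113 mg/L.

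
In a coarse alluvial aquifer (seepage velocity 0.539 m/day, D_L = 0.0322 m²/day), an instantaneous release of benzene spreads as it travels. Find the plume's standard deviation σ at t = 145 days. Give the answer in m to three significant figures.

3.06 m

Dispersive spreading gives a Gaussian with σ² = 2Dt; advection only shifts the center.
σ = √(2 × 0.0322 × 145) = 3.06 m.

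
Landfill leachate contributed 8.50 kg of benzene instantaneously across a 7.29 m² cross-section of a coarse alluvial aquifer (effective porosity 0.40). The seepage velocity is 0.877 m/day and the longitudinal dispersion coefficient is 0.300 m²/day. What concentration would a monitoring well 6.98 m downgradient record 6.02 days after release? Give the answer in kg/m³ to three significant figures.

0.410 kg/m³

For an instantaneous plane source, C(x,t) = M/(n_e·A·√(4πDt)) · exp(−(x−vt)²/(4Dt)), with n_e·A the pore (flow) area.
Plume center vt = 0.877 × 6.02 = 5.27954 m, so the well at 6.98 m is 1.70046 m downgradient of the peak.
√(4πDt) = 4.764 m, giving peak height M/(n_e·A·√(4πDt)) = 8.50/(0.40 × 7.29 × 4.764) = 0.6119 kg/m³.
(x−vt)²/(4Dt) = (1.70046)²/(4 × 0.300 × 6.02) = 0.4003; exp(−0.4003) = 0.6701.
C = 0.6119 × 0.6701 = 0.410 kg/m³.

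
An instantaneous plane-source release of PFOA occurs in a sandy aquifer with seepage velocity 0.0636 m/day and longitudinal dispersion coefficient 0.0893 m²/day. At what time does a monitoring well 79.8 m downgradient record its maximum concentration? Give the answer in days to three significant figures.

For the 1D instantaneous-source solution, setting ∂C/∂t = 0 at fixed x gives v²t² + 2Dt − x² = 0, so t = (√(D² + v²x²) − D)/v².
√(D² + v²x²) = √(0.0893² + 0.0636² × 79.8²) = 5.076; v² = 0.00404496.
t = (5.076 − 0.0893)/0.00404496 = 1230 days (vs. the pure-advection estimate x/v = 1250 d).

1230 days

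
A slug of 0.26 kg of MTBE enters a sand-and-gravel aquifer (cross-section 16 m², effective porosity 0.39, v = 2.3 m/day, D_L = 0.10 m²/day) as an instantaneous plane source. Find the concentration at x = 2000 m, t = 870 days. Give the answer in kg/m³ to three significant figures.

0.00126 kg/m³

For an instantaneous plane source, C(x,t) = M/(n_e·A·√(4πDt)) · exp(−(x−vt)²/(4Dt)), with n_e·A the pore (flow) area.
Plume center vt = 2.3 × 870 = 2001 m, so the well at 2000 m is 1 m upgradient of the peak.
√(4πDt) = 33.06 m, giving peak height M/(n_e·A·√(4πDt)) = 0.26/(0.39 × 16 × 33.06) = 0.001260 kg/m³.
(x−vt)²/(4Dt) = (-1)²/(4 × 0.10 × 870) = 0.002874; exp(−0.002874) = 0.9971.
C = 0.001260 × 0.9971 = 0.00126 kg/m³.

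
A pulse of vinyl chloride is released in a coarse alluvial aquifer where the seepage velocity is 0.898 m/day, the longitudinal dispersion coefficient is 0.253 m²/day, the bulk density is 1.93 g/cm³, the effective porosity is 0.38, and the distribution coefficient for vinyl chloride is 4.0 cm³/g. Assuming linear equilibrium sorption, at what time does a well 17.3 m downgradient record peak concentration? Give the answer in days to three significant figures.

Retardation factor R = 1 + ρ_b·K_d/n = 1 + 1.93 × 4.0/0.38 = 21.32.
Sorption retards both mechanisms: v_R = v/R = 0.04212 m/day, D_R = D/R = 0.01187 m²/day.
Peak time from v_R²t² + 2D_R t − x² = 0: t = (√(D_R² + v_R²x²) − D_R)/v_R².
√(D_R² + v_R²x²) = √(0.01187² + 0.04212² × 17.3²) = 0.7288; v_R² = 0.001774.
t = (0.7288 − 0.01187)/0.001774 = 404 days.

404 days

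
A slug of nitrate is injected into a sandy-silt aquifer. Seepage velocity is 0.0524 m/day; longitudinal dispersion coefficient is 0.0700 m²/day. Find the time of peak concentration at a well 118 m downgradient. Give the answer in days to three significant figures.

For the 1D instantaneous-source solution, setting ∂C/∂t = 0 at fixed x gives v²t² + 2Dt − x² = 0, so t = (√(D² + v²x²) − D)/v².
√(D² + v²x²) = √(0.0700² + 0.0524² × 118²) = 6.184; v² = 0.00274576.
t = (6.184 − 0.0700)/0.00274576 = 2230 days (vs. the pure-advection estimate x/v = 2250 d).

2230 days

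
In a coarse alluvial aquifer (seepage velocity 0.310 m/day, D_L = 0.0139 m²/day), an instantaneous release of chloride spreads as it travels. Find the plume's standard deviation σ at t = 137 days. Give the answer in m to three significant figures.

1.95 m

Dispersive spreading gives a Gaussian with σ² = 2Dt; advection only shifts the center.
σ = √(2 × 0.0139 × 137) = 1.95 m.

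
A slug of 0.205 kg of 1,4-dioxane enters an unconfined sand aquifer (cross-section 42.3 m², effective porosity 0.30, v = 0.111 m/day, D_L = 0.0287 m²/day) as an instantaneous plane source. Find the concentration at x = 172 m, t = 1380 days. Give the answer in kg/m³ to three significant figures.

7.74e-05 kg/m³

For an instantaneous plane source, C(x,t) = M/(n_e·A·√(4πDt)) · exp(−(x−vt)²/(4Dt)), with n_e·A the pore (flow) area.
Plume center vt = 0.111 × 1380 = 153.18 m, so the well at 172 m is 18.82 m downgradient of the peak.
√(4πDt) = 22.31 m, giving peak height M/(n_e·A·√(4πDt)) = 0.205/(0.30 × 42.3 × 22.31) = 0.0007241 kg/m³.
(x−vt)²/(4Dt) = (18.82)²/(4 × 0.0287 × 1380) = 2.236; exp(−2.236) = 0.1069.
C = 0.0007241 × 0.1069 = 7.74e-05 kg/m³.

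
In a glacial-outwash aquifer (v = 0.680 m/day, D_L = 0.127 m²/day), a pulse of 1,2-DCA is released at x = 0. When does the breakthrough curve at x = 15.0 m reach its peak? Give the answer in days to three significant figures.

For the 1D instantaneous-source solution, setting ∂C/∂t = 0 at fixed x gives v²t² + 2Dt − x² = 0, so t = (√(D² + v²x²) − D)/v².
√(D² + v²x²) = √(0.127² + 0.680² × 15.0²) = 10.20; v² = 0.4624.
t = (10.20 − 0.127)/0.4624 = 21.8 days (vs. the pure-advection estimate x/v = 22.1 d).

21.8 days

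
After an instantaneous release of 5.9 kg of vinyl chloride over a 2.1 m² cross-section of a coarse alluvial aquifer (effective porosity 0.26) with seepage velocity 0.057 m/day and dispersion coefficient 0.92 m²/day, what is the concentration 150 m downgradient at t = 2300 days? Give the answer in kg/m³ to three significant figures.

0.0635 kg/m³

For an instantaneous plane source, C(x,t) = M/(n_e·A·√(4πDt)) · exp(−(x−vt)²/(4Dt)), with n_e·A the pore (flow) area.
Plume center vt = 0.057 × 2300 = 131.1 m, so the well at 150 m is 18.9 m downgradient of the peak.
√(4πDt) = 163.1 m, giving peak height M/(n_e·A·√(4πDt)) = 5.9/(0.26 × 2.1 × 163.1) = 0.06625 kg/m³.
(x−vt)²/(4Dt) = (18.9)²/(4 × 0.92 × 2300) = 0.04220; exp(−0.04220) = 0.9587.
C = 0.06625 × 0.9587 = 0.0635 kg/m³.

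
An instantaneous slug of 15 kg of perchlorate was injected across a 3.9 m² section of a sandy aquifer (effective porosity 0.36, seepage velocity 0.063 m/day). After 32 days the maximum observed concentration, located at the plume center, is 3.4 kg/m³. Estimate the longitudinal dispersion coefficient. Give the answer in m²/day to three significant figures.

0.0246 m²/day

At the plume center C_max = M/(n_e·A·√(4πDt)), so D = M²/(4πt·(n_e·A·C_max)²).
n_e·A·C_max = 0.36 × 3.9 × 3.4 = 4.774 kg/m.
D = 15²/(4π × 32 × 4.774²) = 0.0246 m²/day.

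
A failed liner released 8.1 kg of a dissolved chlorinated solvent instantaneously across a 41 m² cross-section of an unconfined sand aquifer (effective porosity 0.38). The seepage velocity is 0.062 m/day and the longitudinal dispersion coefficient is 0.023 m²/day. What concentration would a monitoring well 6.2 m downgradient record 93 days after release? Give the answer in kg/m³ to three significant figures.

0.0981 kg/m³

For an instantaneous plane source, C(x,t) = M/(n_e·A·√(4πDt)) · exp(−(x−vt)²/(4Dt)), with n_e·A the pore (flow) area.
Plume center vt = 0.062 × 93 = 5.766 m, so the well at 6.2 m is 0.434 m downgradient of the peak.
√(4πDt) = 5.185 m, giving peak height M/(n_e·A·√(4πDt)) = 8.1/(0.38 × 41 × 5.185) = 0.1003 kg/m³.
(x−vt)²/(4Dt) = (0.434)²/(4 × 0.023 × 93) = 0.02201; exp(−0.02201) = 0.9782.
C = 0.1003 × 0.9782 = 0.0981 kg/m³.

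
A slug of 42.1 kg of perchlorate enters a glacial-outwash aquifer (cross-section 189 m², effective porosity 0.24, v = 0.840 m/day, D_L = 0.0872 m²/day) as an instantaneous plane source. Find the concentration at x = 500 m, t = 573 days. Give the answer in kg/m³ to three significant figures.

For an instantaneous plane source, C(x,t) = M/(n_e·A·√(4πDt)) · exp(−(x−vt)²/(4Dt)), with n_e·A the pore (flow) area.
Plume center vt = 0.840 × 573 = 481.32 m, so the well at 500 m is 18.68 m downgradient of the peak.
√(4πDt) = 25.06 m, giving peak height M/(n_e·A·√(4πDt)) = 42.1/(0.24 × 189 × 25.06) = 0.03704 kg/m³.
(x−vt)²/(4Dt) = (18.68)²/(4 × 0.0872 × 573) = 1.746; exp(−1.746) = 0.1745.
C = 0.03704 × 0.1745 = 0.00646 kg/m³.

0.00646 kg/m³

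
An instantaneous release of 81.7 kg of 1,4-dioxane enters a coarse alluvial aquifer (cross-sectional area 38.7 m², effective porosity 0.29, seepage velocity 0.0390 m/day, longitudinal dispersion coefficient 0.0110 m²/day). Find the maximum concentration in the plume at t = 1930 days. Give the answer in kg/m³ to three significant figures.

The peak of an instantaneous 1D plume sits at x = vt; there the Gaussian factor is 1 and C_max = M/(n_e·A·√(4πDt)), where n_e·A is the pore area the mass is dissolved in.
√(4πDt) = √(4π × 0.0110 × 1930) = 16.33 m, so C_max = 81.7/(0.29 × 38.7 × 16.33) = 0.446 kg/m³.

0.446 kg/m³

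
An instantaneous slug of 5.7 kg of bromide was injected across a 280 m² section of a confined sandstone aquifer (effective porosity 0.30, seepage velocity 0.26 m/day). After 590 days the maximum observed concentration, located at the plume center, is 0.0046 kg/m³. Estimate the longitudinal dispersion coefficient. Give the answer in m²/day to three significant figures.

At the plume center C_max = M/(n_e·A·√(4πDt)), so D = M²/(4πt·(n_e·A·C_max)²).
n_e·A·C_max = 0.30 × 280 × 0.0046 = 0.3864 kg/m.
D = 5.7²/(4π × 590 × 0.3864²) = 0.0294 m²/day.

0.0294 m²/day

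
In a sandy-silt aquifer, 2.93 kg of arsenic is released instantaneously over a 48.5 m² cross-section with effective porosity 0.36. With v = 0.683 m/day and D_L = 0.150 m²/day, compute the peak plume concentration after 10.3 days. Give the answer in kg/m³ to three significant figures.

The peak of an instantaneous 1D plume sits at x = vt; there the Gaussian factor is 1 and C_max = M/(n_e·A·√(4πDt)), where n_e·A is the pore area the mass is dissolved in.
√(4πDt) = √(4π × 0.150 × 10.3) = 4.406 m, so C_max = 2.93/(0.36 × 48.5 × 4.406) = 0.0381 kg/m³.

0.0381 kg/m³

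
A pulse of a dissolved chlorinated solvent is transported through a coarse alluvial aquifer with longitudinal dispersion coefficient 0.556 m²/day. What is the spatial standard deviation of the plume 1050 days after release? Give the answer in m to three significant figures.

34.2 m

Dispersive spreading gives a Gaussian with σ² = 2Dt; advection only shifts the center.
σ = √(2 × 0.556 × 1050) = 34.2 m.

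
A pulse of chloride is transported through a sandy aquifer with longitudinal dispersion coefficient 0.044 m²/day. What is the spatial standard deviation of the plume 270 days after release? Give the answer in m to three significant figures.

Dispersive spreading gives a Gaussian with σ² = 2Dt; advection only shifts the center.
σ = √(2 × 0.044 × 270) = 4.87 m.

4.87 m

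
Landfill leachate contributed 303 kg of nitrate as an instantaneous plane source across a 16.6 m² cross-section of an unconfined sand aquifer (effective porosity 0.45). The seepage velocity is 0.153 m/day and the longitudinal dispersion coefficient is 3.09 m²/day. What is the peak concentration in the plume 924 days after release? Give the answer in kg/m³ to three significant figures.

The peak of an instantaneous 1D plume sits at x = vt; there the Gaussian factor is 1 and C_max = M/(n_e·A·√(4πDt)), where n_e·A is the pore area the mass is dissolved in.
√(4πDt) = √(4π × 3.09 × 924) = 189.4 m, so C_max = 303/(0.45 × 16.6 × 189.4) = 0.214 kg/m³.

0.214 kg/m³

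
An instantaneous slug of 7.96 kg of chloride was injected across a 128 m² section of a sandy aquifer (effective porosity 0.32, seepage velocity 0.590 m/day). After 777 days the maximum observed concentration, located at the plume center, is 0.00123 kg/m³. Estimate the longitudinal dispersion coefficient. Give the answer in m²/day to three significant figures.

2.56 m²/day

At the plume center C_max = M/(n_e·A·√(4πDt)), so D = M²/(4πt·(n_e·A·C_max)²).
n_e·A·C_max = 0.32 × 128 × 0.00123 = 0.05038 kg/m.
D = 7.96²/(4π × 777 × 0.05038²) = 2.56 m²/day.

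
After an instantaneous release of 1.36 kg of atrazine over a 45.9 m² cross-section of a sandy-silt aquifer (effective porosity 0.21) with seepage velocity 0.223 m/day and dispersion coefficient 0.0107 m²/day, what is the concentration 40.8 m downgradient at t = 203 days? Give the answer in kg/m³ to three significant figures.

0.00271 kg/m³

For an instantaneous plane source, C(x,t) = M/(n_e·A·√(4πDt)) · exp(−(x−vt)²/(4Dt)), with n_e·A the pore (flow) area.
Plume center vt = 0.223 × 203 = 45.269 m, so the well at 40.8 m is 4.469 m upgradient of the peak.
√(4πDt) = 5.225 m, giving peak height M/(n_e·A·√(4πDt)) = 1.36/(0.21 × 45.9 × 5.225) = 0.02700 kg/m³.
(x−vt)²/(4Dt) = (-4.469)²/(4 × 0.0107 × 203) = 2.299; exp(−2.299) = 0.1004.
C = 0.02700 × 0.1004 = 0.00271 kg/m³.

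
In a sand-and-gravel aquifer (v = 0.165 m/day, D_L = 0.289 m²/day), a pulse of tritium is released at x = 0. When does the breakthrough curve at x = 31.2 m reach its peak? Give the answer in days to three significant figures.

For the 1D instantaneous-source solution, setting ∂C/∂t = 0 at fixed x gives v²t² + 2Dt − x² = 0, so t = (√(D² + v²x²) − D)/v².
√(D² + v²x²) = √(0.289² + 0.165² × 31.2²) = 5.156; v² = 0.027225.
t = (5.156 − 0.289)/0.027225 = 179 days (vs. the pure-advection estimate x/v = 189 d).

179 days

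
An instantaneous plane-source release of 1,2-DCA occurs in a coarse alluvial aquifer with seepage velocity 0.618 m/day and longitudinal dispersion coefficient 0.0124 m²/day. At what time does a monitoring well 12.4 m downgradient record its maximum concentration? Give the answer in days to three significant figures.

For the 1D instantaneous-source solution, setting ∂C/∂t = 0 at fixed x gives v²t² + 2Dt − x² = 0, so t = (√(D² + v²x²) − D)/v².
√(D² + v²x²) = √(0.0124² + 0.618² × 12.4²) = 7.663; v² = 0.381924.
t = (7.663 − 0.0124)/0.381924 = 20.0 days (vs. the pure-advection estimate x/v = 20.1 d).

20.0 days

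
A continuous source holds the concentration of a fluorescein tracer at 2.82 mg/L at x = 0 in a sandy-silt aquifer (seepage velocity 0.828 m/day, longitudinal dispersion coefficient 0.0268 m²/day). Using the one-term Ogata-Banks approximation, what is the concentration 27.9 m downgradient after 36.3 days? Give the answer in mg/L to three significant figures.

2.65 mg/L

For a continuous step input, C/C₀ ≈ ½·erfc((x−vt)/(2√(Dt))).
vt = 0.828 × 36.3 = 30.0564 m and 2√(Dt) = 2√(0.0268 × 36.3) = 1.973 m.
Argument (x−vt)/(2√(Dt)) = (27.9 − 30.0564)/1.973 = -1.093; ½·erfc(-1.093) = 0.9389.
C = 2.82 × 0.9389 = 2.65 mg/L.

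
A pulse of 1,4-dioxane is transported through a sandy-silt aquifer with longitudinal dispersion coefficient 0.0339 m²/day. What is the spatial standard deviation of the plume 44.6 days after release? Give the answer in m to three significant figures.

Dispersive spreading gives a Gaussian with σ² = 2Dt; advection only shifts the center.
σ = √(2 × 0.0339 × 44.6) = 1.74 m.

1.74 m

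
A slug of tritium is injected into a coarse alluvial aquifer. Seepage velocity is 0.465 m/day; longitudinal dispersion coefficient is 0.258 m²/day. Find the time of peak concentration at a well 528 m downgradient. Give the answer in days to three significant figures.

For the 1D instantaneous-source solution, setting ∂C/∂t = 0 at fixed x gives v²t² + 2Dt − x² = 0, so t = (√(D² + v²x²) − D)/v².
√(D² + v²x²) = √(0.258² + 0.465² × 528²) = 245.5; v² = 0.216225.
t = (245.5 − 0.258)/0.216225 = 1130 days (vs. the pure-advection estimate x/v = 1140 d).

1130 days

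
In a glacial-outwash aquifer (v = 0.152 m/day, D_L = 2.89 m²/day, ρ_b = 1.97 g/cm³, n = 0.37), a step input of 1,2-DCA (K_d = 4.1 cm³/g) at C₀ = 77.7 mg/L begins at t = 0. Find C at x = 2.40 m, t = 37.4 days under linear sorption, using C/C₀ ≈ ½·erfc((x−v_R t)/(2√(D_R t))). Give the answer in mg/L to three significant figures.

18.8 mg/L

Retardation factor R = 1 + ρ_b·K_d/n = 1 + 1.97 × 4.1/0.37 = 22.83.
Sorption retards both mechanisms: v_R = v/R = 0.006658 m/day, D_R = D/R = 0.1266 m²/day.
v_R·t = 0.006658 × 37.4 = 0.2490092 m; 2√(D_R t) = 4.352 m; argument = (2.40 − 0.2490092)/4.352 = 0.4943.
C = C₀ × ½·erfc(0.4943) = 77.7 × 0.2423 = 18.8 mg/L.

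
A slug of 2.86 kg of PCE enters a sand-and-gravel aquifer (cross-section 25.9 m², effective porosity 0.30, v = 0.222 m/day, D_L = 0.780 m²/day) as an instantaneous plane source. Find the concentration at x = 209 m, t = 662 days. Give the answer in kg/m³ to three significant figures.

0.000709 kg/m³

For an instantaneous plane source, C(x,t) = M/(n_e·A·√(4πDt)) · exp(−(x−vt)²/(4Dt)), with n_e·A the pore (flow) area.
Plume center vt = 0.222 × 662 = 146.964 m, so the well at 209 m is 62.036 m downgradient of the peak.
√(4πDt) = 80.55 m, giving peak height M/(n_e·A·√(4πDt)) = 2.86/(0.30 × 25.9 × 80.55) = 0.004570 kg/m³.
(x−vt)²/(4Dt) = (62.036)²/(4 × 0.780 × 662) = 1.863; exp(−1.863) = 0.1552.
C = 0.004570 × 0.1552 = 0.000709 kg/m³.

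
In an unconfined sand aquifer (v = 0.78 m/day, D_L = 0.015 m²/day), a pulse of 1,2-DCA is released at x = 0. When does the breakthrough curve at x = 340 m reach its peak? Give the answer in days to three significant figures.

For the 1D instantaneous-source solution, setting ∂C/∂t = 0 at fixed x gives v²t² + 2Dt − x² = 0, so t = (√(D² + v²x²) − D)/v².
√(D² + v²x²) = √(0.015² + 0.78² × 340²) = 265.2; v² = 0.6084.
t = (265.2 − 0.015)/0.6084 = 436 days (vs. the pure-advection estimate x/v = 436 d).

436 days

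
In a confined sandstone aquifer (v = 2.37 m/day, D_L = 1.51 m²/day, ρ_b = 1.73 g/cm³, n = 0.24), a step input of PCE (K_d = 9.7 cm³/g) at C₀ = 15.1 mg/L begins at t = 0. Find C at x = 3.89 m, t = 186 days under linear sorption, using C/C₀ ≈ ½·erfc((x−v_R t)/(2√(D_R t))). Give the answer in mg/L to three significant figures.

Retardation factor R = 1 + ρ_b·K_d/n = 1 + 1.73 × 9.7/0.24 = 70.92.
Sorption retards both mechanisms: v_R = v/R = 0.03342 m/day, D_R = D/R = 0.02129 m²/day.
v_R·t = 0.03342 × 186 = 6.21612 m; 2√(D_R t) = 3.980 m; argument = (3.89 − 6.21612)/3.980 = -0.5845.
C = C₀ × ½·erfc(-0.5845) = 15.1 × 0.7958 = 12.0 mg/L.

12.0 mg/L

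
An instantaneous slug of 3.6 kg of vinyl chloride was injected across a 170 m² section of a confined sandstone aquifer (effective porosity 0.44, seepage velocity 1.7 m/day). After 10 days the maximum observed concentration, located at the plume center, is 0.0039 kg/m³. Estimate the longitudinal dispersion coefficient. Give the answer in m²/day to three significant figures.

At the plume center C_max = M/(n_e·A·√(4πDt)), so D = M²/(4πt·(n_e·A·C_max)²).
n_e·A·C_max = 0.44 × 170 × 0.0039 = 0.2917 kg/m.
D = 3.6²/(4π × 10 × 0.2917²) = 1.21 m²/day.

1.21 m²/day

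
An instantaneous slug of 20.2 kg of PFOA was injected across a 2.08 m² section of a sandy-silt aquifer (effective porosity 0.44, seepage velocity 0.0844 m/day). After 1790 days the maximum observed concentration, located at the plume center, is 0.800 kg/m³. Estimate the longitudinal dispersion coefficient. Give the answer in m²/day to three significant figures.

0.0338 m²/day

At the plume center C_max = M/(n_e·A·√(4πDt)), so D = M²/(4πt·(n_e·A·C_max)²).
n_e·A·C_max = 0.44 × 2.08 × 0.800 = 0.7322 kg/m.
D = 20.2²/(4π × 1790 × 0.7322²) = 0.0338 m²/day.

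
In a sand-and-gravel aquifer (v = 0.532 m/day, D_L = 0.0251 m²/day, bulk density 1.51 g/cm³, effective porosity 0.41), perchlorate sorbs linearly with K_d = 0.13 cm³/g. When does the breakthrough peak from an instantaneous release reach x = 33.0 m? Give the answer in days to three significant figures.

Retardation factor R = 1 + ρ_b·K_d/n = 1 + 1.51 × 0.13/0.41 = 1.479.
Sorption retards both mechanisms: v_R = v/R = 0.3597 m/day, D_R = D/R = 0.01697 m²/day.
Peak time from v_R²t² + 2D_R t − x² = 0: t = (√(D_R² + v_R²x²) − D_R)/v_R².
√(D_R² + v_R²x²) = √(0.01697² + 0.3597² × 33.0²) = 11.87; v_R² = 0.1294.
t = (11.87 − 0.01697)/0.1294 = 91.6 days.

91.6 days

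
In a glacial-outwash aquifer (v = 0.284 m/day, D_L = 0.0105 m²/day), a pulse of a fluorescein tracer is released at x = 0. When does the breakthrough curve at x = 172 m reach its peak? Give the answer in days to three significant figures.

For the 1D instantaneous-source solution, setting ∂C/∂t = 0 at fixed x gives v²t² + 2Dt − x² = 0, so t = (√(D² + v²x²) − D)/v².
√(D² + v²x²) = √(0.0105² + 0.284² × 172²) = 48.85; v² = 0.080656.
t = (48.85 − 0.0105)/0.080656 = 606 days (vs. the pure-advection estimate x/v = 606 d).

606 days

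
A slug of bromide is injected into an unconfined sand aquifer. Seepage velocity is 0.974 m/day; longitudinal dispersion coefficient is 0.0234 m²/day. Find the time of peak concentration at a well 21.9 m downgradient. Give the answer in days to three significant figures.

For the 1D instantaneous-source solution, setting ∂C/∂t = 0 at fixed x gives v²t² + 2Dt − x² = 0, so t = (√(D² + v²x²) − D)/v².
√(D² + v²x²) = √(0.0234² + 0.974² × 21.9²) = 21.33; v² = 0.948676.
t = (21.33 − 0.0234)/0.948676 = 22.5 days (vs. the pure-advection estimate x/v = 22.5 d).

22.5 days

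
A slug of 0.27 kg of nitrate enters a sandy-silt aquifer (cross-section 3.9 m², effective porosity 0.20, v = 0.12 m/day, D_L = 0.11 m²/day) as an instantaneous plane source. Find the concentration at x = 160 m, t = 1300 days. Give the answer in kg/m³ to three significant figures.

For an instantaneous plane source, C(x,t) = M/(n_e·A·√(4πDt)) · exp(−(x−vt)²/(4Dt)), with n_e·A the pore (flow) area.
Plume center vt = 0.12 × 1300 = 156 m, so the well at 160 m is 4 m downgradient of the peak.
√(4πDt) = 42.39 m, giving peak height M/(n_e·A·√(4πDt)) = 0.27/(0.20 × 3.9 × 42.39) = 0.008166 kg/m³.
(x−vt)²/(4Dt) = (4)²/(4 × 0.11 × 1300) = 0.02797; exp(−0.02797) = 0.9724.
C = 0.008166 × 0.9724 = 0.00794 kg/m³.

0.00794 kg/m³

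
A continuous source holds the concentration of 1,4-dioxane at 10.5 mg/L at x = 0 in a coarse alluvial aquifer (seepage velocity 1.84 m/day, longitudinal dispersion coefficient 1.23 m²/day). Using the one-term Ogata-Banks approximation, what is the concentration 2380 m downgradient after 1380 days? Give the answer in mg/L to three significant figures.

10.5 mg/L

For a continuous step input, C/C₀ ≈ ½·erfc((x−vt)/(2√(Dt))).
vt = 1.84 × 1380 = 2539.2 m and 2√(Dt) = 2√(1.23 × 1380) = 82.40 m.
Argument (x−vt)/(2√(Dt)) = (2380 − 2539.2)/82.40 = -1.932; ½·erfc(-1.932) = 0.9969.
C = 10.5 × 0.9969 = 10.5 mg/L.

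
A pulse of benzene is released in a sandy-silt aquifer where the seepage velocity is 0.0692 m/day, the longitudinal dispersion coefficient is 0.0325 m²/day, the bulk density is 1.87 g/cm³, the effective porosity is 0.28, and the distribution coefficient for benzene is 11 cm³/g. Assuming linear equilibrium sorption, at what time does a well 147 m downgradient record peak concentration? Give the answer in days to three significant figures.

158000 days

Retardation factor R = 1 + ρ_b·K_d/n = 1 + 1.87 × 11/0.28 = 74.46.
Sorption retards both mechanisms: v_R = v/R = 0.0009294 m/day, D_R = D/R = 0.0004365 m²/day.
Peak time from v_R²t² + 2D_R t − x² = 0: t = (√(D_R² + v_R²x²) − D_R)/v_R².
√(D_R² + v_R²x²) = √(0.0004365² + 0.0009294² × 147²) = 0.1366; v_R² = 8.638e-07.
t = (0.1366 − 0.0004365)/8.638e-07 = 158000 days.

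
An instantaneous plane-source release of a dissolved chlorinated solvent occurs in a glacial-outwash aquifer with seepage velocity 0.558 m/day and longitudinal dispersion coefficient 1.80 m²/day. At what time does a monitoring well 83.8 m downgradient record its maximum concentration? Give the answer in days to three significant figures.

For the 1D instantaneous-source solution, setting ∂C/∂t = 0 at fixed x gives v²t² + 2Dt − x² = 0, so t = (√(D² + v²x²) − D)/v².
√(D² + v²x²) = √(1.80² + 0.558² × 83.8²) = 46.80; v² = 0.311364.
t = (46.80 − 1.80)/0.311364 = 145 days (vs. the pure-advection estimate x/v = 150 d).

145 days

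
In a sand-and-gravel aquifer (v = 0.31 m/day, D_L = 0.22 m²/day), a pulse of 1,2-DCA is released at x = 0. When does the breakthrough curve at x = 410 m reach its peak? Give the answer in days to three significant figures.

For the 1D instantaneous-source solution, setting ∂C/∂t = 0 at fixed x gives v²t² + 2Dt − x² = 0, so t = (√(D² + v²x²) − D)/v².
√(D² + v²x²) = √(0.22² + 0.31² × 410²) = 127.1; v² = 0.0961.
t = (127.1 − 0.22)/0.0961 = 1320 days (vs. the pure-advection estimate x/v = 1320 d).

1320 days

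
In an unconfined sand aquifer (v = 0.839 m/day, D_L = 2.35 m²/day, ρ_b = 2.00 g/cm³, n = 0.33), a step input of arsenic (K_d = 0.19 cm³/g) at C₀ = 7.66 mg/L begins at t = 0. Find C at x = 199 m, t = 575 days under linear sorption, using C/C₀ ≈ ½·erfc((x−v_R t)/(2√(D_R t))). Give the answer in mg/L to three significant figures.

5.83 mg/L

Retardation factor R = 1 + ρ_b·K_d/n = 1 + 2.00 × 0.19/0.33 = 2.152.
Sorption retards both mechanisms: v_R = v/R = 0.3899 m/day, D_R = D/R = 1.092 m²/day.
v_R·t = 0.3899 × 575 = 224.1925 m; 2√(D_R t) = 50.12 m; argument = (199 − 224.1925)/50.12 = -0.5026.
C = C₀ × ½·erfc(-0.5026) = 7.66 × 0.7614 = 5.83 mg/L.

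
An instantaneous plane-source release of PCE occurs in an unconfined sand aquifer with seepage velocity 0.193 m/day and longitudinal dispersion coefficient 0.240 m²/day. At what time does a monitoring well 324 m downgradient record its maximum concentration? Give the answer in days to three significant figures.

1670 days

For the 1D instantaneous-source solution, setting ∂C/∂t = 0 at fixed x gives v²t² + 2Dt − x² = 0, so t = (√(D² + v²x²) − D)/v².
√(D² + v²x²) = √(0.240² + 0.193² × 324²) = 62.53; v² = 0.037249.
t = (62.53 − 0.240)/0.037249 = 1670 days (vs. the pure-advection estimate x/v = 1680 d).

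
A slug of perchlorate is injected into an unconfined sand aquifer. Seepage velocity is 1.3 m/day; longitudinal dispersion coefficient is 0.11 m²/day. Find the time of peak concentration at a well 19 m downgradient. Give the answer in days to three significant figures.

14.6 days

For the 1D instantaneous-source solution, setting ∂C/∂t = 0 at fixed x gives v²t² + 2Dt − x² = 0, so t = (√(D² + v²x²) − D)/v².
√(D² + v²x²) = √(0.11² + 1.3² × 19²) = 24.70; v² = 1.69.
t = (24.70 − 0.11)/1.69 = 14.6 days (vs. the pure-advection estimate x/v = 14.6 d).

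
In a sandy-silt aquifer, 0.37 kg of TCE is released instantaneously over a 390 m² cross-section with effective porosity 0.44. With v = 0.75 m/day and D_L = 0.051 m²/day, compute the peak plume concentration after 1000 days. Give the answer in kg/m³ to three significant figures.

8.52e-05 kg/m³

The peak of an instantaneous 1D plume sits at x = vt; there the Gaussian factor is 1 and C_max = M/(n_e·A·√(4πDt)), where n_e·A is the pore area the mass is dissolved in.
√(4πDt) = √(4π × 0.051 × 1000) = 25.32 m, so C_max = 0.37/(0.44 × 390 × 25.32) = 8.52e-05 kg/m³.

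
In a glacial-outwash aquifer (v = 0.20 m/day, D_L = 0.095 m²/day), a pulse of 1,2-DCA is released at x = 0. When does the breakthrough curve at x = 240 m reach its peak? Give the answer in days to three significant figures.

1200 days

For the 1D instantaneous-source solution, setting ∂C/∂t = 0 at fixed x gives v²t² + 2Dt − x² = 0, so t = (√(D² + v²x²) − D)/v².
√(D² + v²x²) = √(0.095² + 0.20² × 240²) = 48.00; v² = 0.04.
t = (48.00 − 0.095)/0.04 = 1200 days (vs. the pure-advection estimate x/v = 1200 d).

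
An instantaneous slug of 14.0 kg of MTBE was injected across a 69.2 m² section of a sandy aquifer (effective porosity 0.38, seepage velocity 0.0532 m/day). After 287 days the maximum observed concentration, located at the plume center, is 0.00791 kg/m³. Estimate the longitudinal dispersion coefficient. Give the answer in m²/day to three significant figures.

1.26 m²/day

At the plume center C_max = M/(n_e·A·√(4πDt)), so D = M²/(4πt·(n_e·A·C_max)²).
n_e·A·C_max = 0.38 × 69.2 × 0.00791 = 0.2080 kg/m.
D = 14.0²/(4π × 287 × 0.2080²) = 1.26 m²/day.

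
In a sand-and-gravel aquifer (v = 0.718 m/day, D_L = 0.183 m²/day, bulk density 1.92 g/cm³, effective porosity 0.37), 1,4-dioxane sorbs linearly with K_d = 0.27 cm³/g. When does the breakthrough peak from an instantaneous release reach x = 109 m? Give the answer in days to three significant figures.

Retardation factor R = 1 + ρ_b·K_d/n = 1 + 1.92 × 0.27/0.37 = 2.401.
Sorption retards both mechanisms: v_R = v/R = 0.2990 m/day, D_R = D/R = 0.07622 m²/day.
Peak time from v_R²t² + 2D_R t − x² = 0: t = (√(D_R² + v_R²x²) − D_R)/v_R².
√(D_R² + v_R²x²) = √(0.07622² + 0.2990² × 109²) = 32.59; v_R² = 0.08940.
t = (32.59 − 0.07622)/0.08940 = 364 days.

364 days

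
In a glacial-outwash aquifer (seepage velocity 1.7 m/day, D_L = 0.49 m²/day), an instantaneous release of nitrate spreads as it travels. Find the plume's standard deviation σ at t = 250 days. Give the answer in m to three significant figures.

Dispersive spreading gives a Gaussian with σ² = 2Dt; advection only shifts the center.
σ = √(2 × 0.49 × 250) = 15.7 m.

15.7 m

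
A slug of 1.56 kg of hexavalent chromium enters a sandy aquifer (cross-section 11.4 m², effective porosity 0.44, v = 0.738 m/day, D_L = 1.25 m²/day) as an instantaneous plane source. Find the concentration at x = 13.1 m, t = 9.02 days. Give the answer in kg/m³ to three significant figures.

0.0104 kg/m³

For an instantaneous plane source, C(x,t) = M/(n_e·A·√(4πDt)) · exp(−(x−vt)²/(4Dt)), with n_e·A the pore (flow) area.
Plume center vt = 0.738 × 9.02 = 6.65676 m, so the well at 13.1 m is 6.44324 m downgradient of the peak.
√(4πDt) = 11.90 m, giving peak height M/(n_e·A·√(4πDt)) = 1.56/(0.44 × 11.4 × 11.90) = 0.02613 kg/m³.
(x−vt)²/(4Dt) = (6.44324)²/(4 × 1.25 × 9.02) = 0.9205; exp(−0.9205) = 0.3983.
C = 0.02613 × 0.3983 = 0.0104 kg/m³.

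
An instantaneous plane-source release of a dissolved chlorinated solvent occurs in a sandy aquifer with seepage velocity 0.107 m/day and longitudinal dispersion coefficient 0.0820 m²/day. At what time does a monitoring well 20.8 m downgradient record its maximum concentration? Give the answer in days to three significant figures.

For the 1D instantaneous-source solution, setting ∂C/∂t = 0 at fixed x gives v²t² + 2Dt − x² = 0, so t = (√(D² + v²x²) − D)/v².
√(D² + v²x²) = √(0.0820² + 0.107² × 20.8²) = 2.227; v² = 0.011449.
t = (2.227 − 0.0820)/0.011449 = 187 days (vs. the pure-advection estimate x/v = 194 d).

187 days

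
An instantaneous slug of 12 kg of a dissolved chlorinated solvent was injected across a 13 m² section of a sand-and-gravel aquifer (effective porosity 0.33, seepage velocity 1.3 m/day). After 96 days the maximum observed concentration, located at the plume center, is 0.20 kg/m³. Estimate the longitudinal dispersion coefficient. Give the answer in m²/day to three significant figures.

At the plume center C_max = M/(n_e·A·√(4πDt)), so D = M²/(4πt·(n_e·A·C_max)²).
n_e·A·C_max = 0.33 × 13 × 0.20 = 0.8580 kg/m.
D = 12²/(4π × 96 × 0.8580²) = 0.162 m²/day.

0.162 m²/day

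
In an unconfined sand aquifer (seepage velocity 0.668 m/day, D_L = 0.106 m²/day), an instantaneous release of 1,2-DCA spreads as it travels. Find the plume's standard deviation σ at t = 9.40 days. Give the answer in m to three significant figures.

Dispersive spreading gives a Gaussian with σ² = 2Dt; advection only shifts the center.
σ = √(2 × 0.106 × 9.40) = 1.41 m.

1.41 m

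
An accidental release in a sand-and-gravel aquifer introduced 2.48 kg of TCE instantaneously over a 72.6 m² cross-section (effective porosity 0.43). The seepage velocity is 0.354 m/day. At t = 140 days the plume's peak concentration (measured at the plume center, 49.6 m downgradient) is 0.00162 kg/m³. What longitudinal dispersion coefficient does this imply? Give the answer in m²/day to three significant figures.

1.37 m²/day

At the plume center C_max = M/(n_e·A·√(4πDt)), so D = M²/(4πt·(n_e·A·C_max)²).
n_e·A·C_max = 0.43 × 72.6 × 0.00162 = 0.05057 kg/m.
D = 2.48²/(4π × 140 × 0.05057²) = 1.37 m²/day.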